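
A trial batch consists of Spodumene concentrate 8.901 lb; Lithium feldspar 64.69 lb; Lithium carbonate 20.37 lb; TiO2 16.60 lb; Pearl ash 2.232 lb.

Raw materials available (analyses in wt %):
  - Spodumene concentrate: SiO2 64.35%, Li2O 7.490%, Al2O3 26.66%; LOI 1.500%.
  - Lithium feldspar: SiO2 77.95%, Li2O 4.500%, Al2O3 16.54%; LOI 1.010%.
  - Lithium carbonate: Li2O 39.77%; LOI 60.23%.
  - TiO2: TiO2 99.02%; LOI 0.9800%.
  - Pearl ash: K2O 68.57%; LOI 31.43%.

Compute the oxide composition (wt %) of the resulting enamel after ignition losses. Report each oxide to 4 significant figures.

Glass mass = 98.87 lb (batch 112.8 − LOI 13.92).
Composition: SiO2 56.79%, Li2O 11.81%, K2O 1.548%, TiO2 16.62%, Al2O3 13.22%

The whole derivation keeps full precision at all times; in-progress results are displayed (rounded to four significant figures) alongside each step — each reported result is rounded only once — derived quantities are rebuilt from the weighed amounts for 98.87 lb of glass in exact precision (ignition loss, the totals, net glass mass, yield, the five compositions), precisely as stated by either problem or answer.
What the batch supplies per oxide:
  SiO2: 8.901·0.6435 + 64.69·0.7795 = 56.15 lb
  Li2O: 8.901·0.07490 + 64.69·0.04500 + 20.37·0.3977 = 11.68 lb
  K2O: 2.232·0.6857 = 1.530 lb
  TiO2: 16.60·0.9902 = 16.44 lb
  Al2O3: 8.901·0.2666 + 64.69·0.1654 = 13.07 lb
LOI: 8.901·0.01500 + 64.69·0.01010 + 20.37·0.6023 + 16.60·0.009800 + 2.232·0.3143 = 13.92 lb
The glass mass, total less LOI, = 112.8 − 13.92 = 98.87 lb (equal to the oxide-mass sum)
each oxide over glass, ×100, is wt %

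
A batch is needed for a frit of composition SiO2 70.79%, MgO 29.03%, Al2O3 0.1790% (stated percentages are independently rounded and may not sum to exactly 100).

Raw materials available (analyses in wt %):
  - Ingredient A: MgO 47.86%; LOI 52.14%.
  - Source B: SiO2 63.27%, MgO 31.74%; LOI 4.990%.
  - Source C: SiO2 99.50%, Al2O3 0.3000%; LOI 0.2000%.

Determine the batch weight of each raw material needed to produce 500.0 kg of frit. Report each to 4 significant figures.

All arithmetic maintains full precision end to end; mid-chain values are shown, with 4-significant-digit rounding, at each printed step — exactly one rounding is applied to each reported value; the derived quantities (totals, three oxide percentages, LOI, the yield, net glass mass) are rebuilt in full precision using the weight values per 500.0 kg of glass, exactly as printed in the problem or the answer.
The oxide mass targets at 500.0 kg frit:
  SiO2: 70.79% × 500.0 = 354.0 kg
  MgO: 29.03% × 500.0 = 145.2 kg
  Al2O3: 0.1790% × 500.0 = 0.8950 kg
Checking each oxide sum per the reported batch figures, versus the basis set out (each sum matches its target mass once rounding is allowed for):
  SiO2: 90.26·0.6327 + 298.3·0.9950 = 353.9 kg (target 354.0 kg)
  MgO: 243.4·0.4786 + 90.26·0.3174 = 145.1 kg (target 145.2 kg)
  Al2O3: 298.3·0.003000 = 0.8949 kg (target 0.8950 kg)
Mass balance on the glass: total batch − LOI = 500.0 kg (summing oxide targets gives 500.0 kg; against the stated basis, 500.0 kg — differing by rounding only).
Adding the batch up: Σ batch = 632.0 kg; LOI removed, Σ of batch·LOI: 132.0 kg; glass ÷ batch gives a yield of 79.11%.

Batch per 500.0 kg frit:
  Ingredient A: 243.4 kg
  Source B: 90.26 kg
  Source C: 298.3 kg
Total batch = 632.0 kg; LOI loss = 132.0 kg; yield = 79.11%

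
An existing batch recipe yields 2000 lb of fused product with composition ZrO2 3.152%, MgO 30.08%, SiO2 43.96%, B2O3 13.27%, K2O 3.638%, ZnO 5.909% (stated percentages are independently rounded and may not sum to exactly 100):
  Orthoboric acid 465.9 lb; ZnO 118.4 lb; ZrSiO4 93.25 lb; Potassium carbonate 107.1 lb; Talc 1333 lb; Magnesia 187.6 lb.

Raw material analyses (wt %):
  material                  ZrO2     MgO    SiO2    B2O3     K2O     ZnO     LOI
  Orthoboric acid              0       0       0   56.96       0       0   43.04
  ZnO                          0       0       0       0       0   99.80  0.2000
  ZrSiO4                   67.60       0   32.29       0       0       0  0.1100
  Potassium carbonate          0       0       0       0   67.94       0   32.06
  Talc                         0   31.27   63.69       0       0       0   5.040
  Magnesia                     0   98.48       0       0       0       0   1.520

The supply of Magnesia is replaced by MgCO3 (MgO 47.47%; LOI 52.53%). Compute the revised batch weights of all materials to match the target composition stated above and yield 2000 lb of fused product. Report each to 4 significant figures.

All arithmetic runs at full float precision in all steps; mid-chain values are shown rounded to 4 significant digits in the working; each reported result undergoes a single rounding; the derived quantities (totals, six oxide percentages, yield, net glass mass, LOI) are rebuilt in exact precision using the weight values per 2000 lb of glass, exactly as printed in the problem or the answer.
Target masses of each oxide per 2000 lb fused product:
  ZrO2: 3.152% × 2000 = 63.04 lb
  MgO: 30.08% × 2000 = 601.6 lb
  SiO2: 43.96% × 2000 = 879.2 lb
  B2O3: 13.27% × 2000 = 265.4 lb
  K2O: 3.638% × 2000 = 72.76 lb
  ZnO: 5.909% × 2000 = 118.2 lb
Per-oxide balance check per the reported batch figures, versus the basis set out (summed amounts equal target values given rounding of the digits):
  ZrO2: 93.25·0.6760 = 63.04 lb (target 63.04 lb)
  MgO: 1333·0.3127 + 389.1·0.4747 = 601.5 lb (target 601.6 lb)
  SiO2: 93.25·0.3229 + 1333·0.6369 = 879.1 lb (target 879.2 lb)
  B2O3: 465.9·0.5696 = 265.4 lb (target 265.4 lb)
  K2O: 107.1·0.6794 = 72.76 lb (target 72.76 lb)
  ZnO: 118.4·0.9980 = 118.2 lb (target 118.2 lb)
Glass-mass bookkeeping: batch total minus LOI = 2000 lb (targets for the oxides total 2000 lb; stated basis 2000 lb — gaps are rounding artifacts).
Batch grand total — Σ batch = 2507 lb; loss to ignition Σ batch·LOI = 506.8 lb; glass ÷ batch gives a yield of 79.78%.

Revised batch per 2000 lb fused product:
  Orthoboric acid: 465.9 lb
  ZnO: 118.4 lb
  ZrSiO4: 93.25 lb
  Potassium carbonate: 107.1 lb
  Talc: 1333 lb
  MgCO3: 389.1 lb
Total batch = 2507 lb; LOI loss = 506.8 lb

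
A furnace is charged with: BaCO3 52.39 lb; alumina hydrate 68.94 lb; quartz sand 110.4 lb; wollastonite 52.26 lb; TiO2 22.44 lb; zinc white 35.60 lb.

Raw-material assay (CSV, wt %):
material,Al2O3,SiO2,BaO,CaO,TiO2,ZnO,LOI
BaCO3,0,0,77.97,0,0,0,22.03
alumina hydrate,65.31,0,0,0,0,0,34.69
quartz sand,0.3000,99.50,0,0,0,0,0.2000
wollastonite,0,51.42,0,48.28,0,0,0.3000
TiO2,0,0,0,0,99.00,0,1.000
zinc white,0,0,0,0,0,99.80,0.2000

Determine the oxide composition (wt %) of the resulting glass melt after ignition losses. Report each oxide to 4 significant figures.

Glass mass = 305.9 lb (batch 342.0 − LOI 36.13).
Composition: Al2O3 14.83%, SiO2 44.69%, BaO 13.35%, CaO 8.248%, TiO2 7.262%, ZnO 11.61%

Mid-chain values are shown, with 4-significant-figure rounding, on the page — every computation holds exact precision in every operation. A single rounding finalizes each reported number; derived quantities (glass mass, the six compositions, totals, the yield, LOI) are carried at full precision using the weight values per 305.9 lb of glass exactly as shown in question or answer.
Delivered oxide masses:
  Al2O3: 68.94·0.6531 + 110.4·0.003000 = 45.36 lb
  SiO2: 110.4·0.9950 + 52.26·0.5142 = 136.7 lb
  BaO: 52.39·0.7797 = 40.85 lb
  CaO: 52.26·0.4828 = 25.23 lb
  TiO2: 22.44·0.9900 = 22.22 lb
  ZnO: 35.60·0.9980 = 35.53 lb
LOI: 52.39·0.2203 + 68.94·0.3469 + 110.4·0.002000 + 52.26·0.003000 + 22.44·0.01000 + 35.60·0.002000 = 36.13 lb
Net of LOI, the glass mass = 342.0 − 36.13 = 305.9 lb (consistent with Σ oxide mass)
wt %: oxide over glass, times 100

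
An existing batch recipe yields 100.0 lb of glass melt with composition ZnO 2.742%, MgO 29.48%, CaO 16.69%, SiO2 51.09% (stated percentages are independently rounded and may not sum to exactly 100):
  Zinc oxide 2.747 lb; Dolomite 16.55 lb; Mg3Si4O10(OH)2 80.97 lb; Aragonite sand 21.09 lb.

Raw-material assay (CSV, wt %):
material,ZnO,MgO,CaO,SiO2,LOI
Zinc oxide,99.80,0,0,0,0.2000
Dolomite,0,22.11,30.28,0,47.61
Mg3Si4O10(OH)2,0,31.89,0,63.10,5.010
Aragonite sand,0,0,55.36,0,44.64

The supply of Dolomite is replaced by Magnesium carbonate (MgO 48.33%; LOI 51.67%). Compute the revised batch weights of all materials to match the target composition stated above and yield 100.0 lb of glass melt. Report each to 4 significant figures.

All arithmetic keeps exact precision at each step. Mid-chain values are printed, rounded to four significant digits, on the page — each reported figure is rounded just once. Derived quantities, which include totals, ignition loss, net glass mass, the four compositions, yield, are recomputed in full precision, as given in problem or answer, starting from the weights per 100.0 lb of glass.
Target oxide masses per 100.0 lb glass melt:
  ZnO: 2.742% × 100.0 = 2.742 lb
  MgO: 29.48% × 100.0 = 29.48 lb
  CaO: 16.69% × 100.0 = 16.69 lb
  SiO2: 51.09% × 100.0 = 51.09 lb
Oxide-by-oxide audit on the weights just shown, on the stated basis (every target is met by its sum inside rounding margins):
  ZnO: 2.747·0.9980 = 2.742 lb (target 2.742 lb)
  MgO: 7.572·0.4833 + 80.97·0.3189 = 29.48 lb (target 29.48 lb)
  CaO: 30.15·0.5536 = 16.69 lb (target 16.69 lb)
  SiO2: 80.97·0.6310 = 51.09 lb (target 51.09 lb)
Consistency of the glass mass: net batch after ignition = 100.0 lb (per-oxide target masses sum to 100.0 lb; the stated basis being 100.0 lb — deltas are rounding alone).
Whole-batch sum: Σ batch = 121.4 lb; LOI removed, Σ of batch·LOI: 21.43 lb; yield: glass divided by total = 82.35%.

Revised batch per 100.0 lb glass melt:
  Zinc oxide: 2.747 lb
  Magnesium carbonate: 7.572 lb
  Mg3Si4O10(OH)2: 80.97 lb
  Aragonite sand: 30.15 lb
Total batch = 121.4 lb; LOI loss = 21.43 lb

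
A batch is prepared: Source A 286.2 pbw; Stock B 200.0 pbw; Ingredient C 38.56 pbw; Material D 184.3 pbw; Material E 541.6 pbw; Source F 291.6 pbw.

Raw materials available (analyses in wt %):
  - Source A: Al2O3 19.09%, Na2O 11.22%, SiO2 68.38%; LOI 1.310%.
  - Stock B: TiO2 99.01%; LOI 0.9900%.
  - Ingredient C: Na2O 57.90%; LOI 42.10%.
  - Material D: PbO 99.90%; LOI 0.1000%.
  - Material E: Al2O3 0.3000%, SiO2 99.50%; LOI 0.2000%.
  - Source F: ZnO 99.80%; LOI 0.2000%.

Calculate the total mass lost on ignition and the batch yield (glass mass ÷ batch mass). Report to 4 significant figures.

All internal work holds full float precision in every operation. Working values are printed rounded to four significant digits in the printout; every reported number is rounded once only — all derived quantities are rebuilt using the weight values per 1518 pbw of glass in full precision (totals, LOI, the six compositions, the yield, net glass mass) exactly as shown in the question or the answer.
Ignition loss by material:
  Source A: 286.2 × 0.01310 = 3.749 pbw
  Stock B: 200.0 × 0.009900 = 1.980 pbw
  Ingredient C: 38.56 × 0.4210 = 16.23 pbw
  Material D: 184.3 × 0.001000 = 0.1843 pbw
  Material E: 541.6 × 0.002000 = 1.083 pbw
  Source F: 291.6 × 0.002000 = 0.5832 pbw
Total LOI = 23.81 pbw
Glass = batch − LOI = 1542 − 23.81 = 1518 pbw

LOI loss = 23.81 pbw; glass = 1518 pbw; yield = 98.46%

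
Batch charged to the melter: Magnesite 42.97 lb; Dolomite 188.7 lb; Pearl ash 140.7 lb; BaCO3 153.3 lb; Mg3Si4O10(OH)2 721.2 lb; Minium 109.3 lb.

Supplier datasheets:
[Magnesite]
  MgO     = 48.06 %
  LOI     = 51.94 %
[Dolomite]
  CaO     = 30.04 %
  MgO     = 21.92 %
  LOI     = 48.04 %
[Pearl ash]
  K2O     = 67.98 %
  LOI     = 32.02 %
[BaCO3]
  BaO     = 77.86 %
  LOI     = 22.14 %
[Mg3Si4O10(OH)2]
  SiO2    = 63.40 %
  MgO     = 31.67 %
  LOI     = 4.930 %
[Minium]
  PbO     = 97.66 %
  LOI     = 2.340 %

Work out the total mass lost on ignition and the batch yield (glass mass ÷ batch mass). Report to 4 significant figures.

The whole derivation keeps exact precision through every step — the intermediate values are printed, rounded to four significant digits, between the steps. Every reported figure takes exactly one rounding. All derived quantities are rebuilt in exact precision (the totals, the yield, glass mass, ignition loss, six oxide percentages) from the batch weights on 1126 lb of glass as they appear in the problem or answer text.
Ignition loss by material:
  Magnesite: 42.97 × 0.5194 = 22.32 lb
  Dolomite: 188.7 × 0.4804 = 90.65 lb
  Pearl ash: 140.7 × 0.3202 = 45.05 lb
  BaCO3: 153.3 × 0.2214 = 33.94 lb
  Mg3Si4O10(OH)2: 721.2 × 0.04930 = 35.56 lb
  Minium: 109.3 × 0.02340 = 2.558 lb
Total LOI = 230.1 lb
Glass = batch − LOI = 1356 − 230.1 = 1126 lb

LOI loss = 230.1 lb; glass = 1126 lb; yield = 83.03%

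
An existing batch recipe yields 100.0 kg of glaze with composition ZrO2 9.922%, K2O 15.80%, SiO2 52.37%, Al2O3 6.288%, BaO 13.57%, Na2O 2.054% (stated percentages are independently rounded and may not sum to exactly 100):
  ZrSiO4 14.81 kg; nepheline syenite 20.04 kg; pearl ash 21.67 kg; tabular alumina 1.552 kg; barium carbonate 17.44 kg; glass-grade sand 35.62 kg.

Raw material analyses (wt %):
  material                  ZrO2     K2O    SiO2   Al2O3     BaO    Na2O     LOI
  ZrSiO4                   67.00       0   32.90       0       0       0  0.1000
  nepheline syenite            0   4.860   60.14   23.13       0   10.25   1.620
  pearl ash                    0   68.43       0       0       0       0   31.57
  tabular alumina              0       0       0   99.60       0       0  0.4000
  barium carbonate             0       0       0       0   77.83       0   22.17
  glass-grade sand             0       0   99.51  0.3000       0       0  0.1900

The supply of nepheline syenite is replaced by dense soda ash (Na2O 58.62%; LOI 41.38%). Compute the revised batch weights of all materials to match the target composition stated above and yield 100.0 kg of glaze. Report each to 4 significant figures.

Each numeric step carries full precision from start to finish; intermediates are printed rounded off to 4 significant digits in the working — exactly one rounding is applied to each reported number; all derived quantities are carried in exact precision (LOI, the totals, yield, glass mass, six oxide percentages) from the batch weights at 100.0 kg of glass, as they appear in the question or the answer.
Target oxide masses per 100.0 kg glaze:
  ZrO2: 9.922% × 100.0 = 9.922 kg
  K2O: 15.80% × 100.0 = 15.80 kg
  SiO2: 52.37% × 100.0 = 52.37 kg
  Al2O3: 6.288% × 100.0 = 6.288 kg
  BaO: 13.57% × 100.0 = 13.57 kg
  Na2O: 2.054% × 100.0 = 2.054 kg
Balance tally, oxide-wise, per the reported batch figures, relative to the basis at hand (summed amounts equal target values given rounding of the digits):
  ZrO2: 14.81·0.6700 = 9.923 kg (target 9.922 kg)
  K2O: 23.09·0.6843 = 15.80 kg (target 15.80 kg)
  SiO2: 14.81·0.3290 + 47.73·0.9951 = 52.37 kg (target 52.37 kg)
  Al2O3: 6.169·0.9960 + 47.73·0.003000 = 6.288 kg (target 6.288 kg)
  BaO: 17.44·0.7783 = 13.57 kg (target 13.57 kg)
  Na2O: 3.504·0.5862 = 2.054 kg (target 2.054 kg)
Auditing the glass mass value: Σ batch − LOI loss = 100.0 kg (per-oxide target masses sum to 100.0 kg; with the basis standing at 100.0 kg — a pure rounding effect).
Batch total: Σ batch = 112.7 kg; Σ batch·LOI gives LOI loss = 12.74 kg; glass ÷ batch gives a yield of 88.70%.

Revised batch per 100.0 kg glaze:
  ZrSiO4: 14.81 kg
  dense soda ash: 3.504 kg
  pearl ash: 23.09 kg
  tabular alumina: 6.169 kg
  barium carbonate: 17.44 kg
  glass-grade sand: 47.73 kg
Total batch = 112.7 kg; LOI loss = 12.74 kg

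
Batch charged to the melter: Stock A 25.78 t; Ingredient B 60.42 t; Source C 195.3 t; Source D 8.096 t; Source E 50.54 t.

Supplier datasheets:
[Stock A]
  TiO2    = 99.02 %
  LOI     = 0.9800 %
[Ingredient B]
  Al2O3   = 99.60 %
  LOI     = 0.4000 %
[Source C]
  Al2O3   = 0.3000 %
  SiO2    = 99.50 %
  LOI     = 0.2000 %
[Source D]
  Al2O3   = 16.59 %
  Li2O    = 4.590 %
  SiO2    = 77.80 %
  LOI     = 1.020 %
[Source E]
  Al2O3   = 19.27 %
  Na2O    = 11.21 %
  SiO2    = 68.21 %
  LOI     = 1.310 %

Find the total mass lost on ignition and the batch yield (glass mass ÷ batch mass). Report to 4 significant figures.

Mid-chain values are displayed rounded to 4 significant figures across the worked steps; all internal work maintains full precision at all times; exactly one rounding is applied to every reported result. The derived quantities are recomputed using the weight values for 338.5 t of glass in exact precision (yield, LOI, totals, the five compositions, net glass mass), precisely as stated by the problem or the answer.
Material-by-material LOI:
  Stock A: 25.78 × 0.009800 = 0.2526 t
  Ingredient B: 60.42 × 0.004000 = 0.2417 t
  Source C: 195.3 × 0.002000 = 0.3906 t
  Source D: 8.096 × 0.01020 = 0.08258 t
  Source E: 50.54 × 0.01310 = 0.6621 t
Total LOI = 1.630 t
Glass = batch − LOI = 340.1 − 1.630 = 338.5 t

LOI loss = 1.630 t; glass = 338.5 t; yield = 99.52%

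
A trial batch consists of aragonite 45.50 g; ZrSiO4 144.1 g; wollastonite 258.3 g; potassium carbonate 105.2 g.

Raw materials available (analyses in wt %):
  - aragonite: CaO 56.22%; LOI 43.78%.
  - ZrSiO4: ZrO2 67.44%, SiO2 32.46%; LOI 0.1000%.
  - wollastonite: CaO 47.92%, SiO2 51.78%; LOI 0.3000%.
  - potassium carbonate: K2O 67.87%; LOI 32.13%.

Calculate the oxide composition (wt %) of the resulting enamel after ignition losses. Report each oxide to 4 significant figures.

Intermediates are shown (rounded to 4 significant digits) in the printout — the whole derivation holds exact precision through every step; each reported figure takes just one rounding; all derived quantities, including the yield, ignition loss, totals, four oxide percentages, glass mass, are recomputed using the weight values per 498.5 g of glass in full float precision, exactly as shown in the problem or the answer.
Oxide-by-oxide delivered mass:
  ZrO2: 144.1·0.6744 = 97.18 g
  CaO: 45.50·0.5622 + 258.3·0.4792 = 149.4 g
  K2O: 105.2·0.6787 = 71.40 g
  SiO2: 144.1·0.3246 + 258.3·0.5178 = 180.5 g
LOI: 45.50·0.4378 + 144.1·0.001000 + 258.3·0.003000 + 105.2·0.3213 = 54.64 g
batch − LOI leaves glass = 553.1 − 54.64 = 498.5 g (= Σ oxide masses)
wt % = oxide mass / glass mass × 100

Glass mass = 498.5 g (batch 553.1 − LOI 54.64).
Composition: ZrO2 19.50%, CaO 29.96%, K2O 14.32%, SiO2 36.22%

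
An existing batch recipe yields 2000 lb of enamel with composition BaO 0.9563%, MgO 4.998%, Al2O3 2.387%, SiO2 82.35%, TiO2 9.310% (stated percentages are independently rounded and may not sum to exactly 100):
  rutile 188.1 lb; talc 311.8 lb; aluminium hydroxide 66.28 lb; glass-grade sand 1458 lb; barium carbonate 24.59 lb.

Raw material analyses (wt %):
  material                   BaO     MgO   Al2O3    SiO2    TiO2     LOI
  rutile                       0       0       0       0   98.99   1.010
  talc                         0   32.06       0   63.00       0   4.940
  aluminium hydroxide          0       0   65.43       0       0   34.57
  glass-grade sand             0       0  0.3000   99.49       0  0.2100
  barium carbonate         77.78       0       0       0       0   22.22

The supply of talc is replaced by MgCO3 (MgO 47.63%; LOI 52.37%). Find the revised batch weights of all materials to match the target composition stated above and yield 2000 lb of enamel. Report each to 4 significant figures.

Revised batch per 2000 lb enamel:
  rutile: 188.1 lb
  MgCO3: 209.9 lb
  aluminium hydroxide: 65.37 lb
  glass-grade sand: 1655 lb
  barium carbonate: 24.59 lb
Total batch = 2143 lb; LOI loss = 143.4 lb

The whole derivation maintains full precision in all steps; the intermediate values are displayed rounded to four significant digits when written out; every reported value is rounded only once — derived quantities (the yield, the five compositions, totals, ignition loss, glass mass) are computed using the weight values at 2000 lb of glass at full float precision exactly as printed in the question or the answer.
The oxide mass targets at 2000 lb enamel:
  BaO: 0.9563% × 2000 = 19.13 lb
  MgO: 4.998% × 2000 = 99.96 lb
  Al2O3: 2.387% × 2000 = 47.74 lb
  SiO2: 82.35% × 2000 = 1647 lb
  TiO2: 9.310% × 2000 = 186.2 lb
Checking each oxide sum per the reported batch figures, for the quoted basis mass (sum by sum, the targets are met exact up to rounding of places):
  BaO: 24.59·0.7778 = 19.13 lb (target 19.13 lb)
  MgO: 209.9·0.4763 = 99.98 lb (target 99.96 lb)
  Al2O3: 65.37·0.6543 + 1655·0.003000 = 47.74 lb (target 47.74 lb)
  SiO2: 1655·0.9949 = 1647 lb (target 1647 lb)
  TiO2: 188.1·0.9899 = 186.2 lb (target 186.2 lb)
Consistency of the glass mass: whole batch net of LOI = 2000 lb (targets for the oxides total 2000 lb; with the basis standing at 2000 lb — deltas are rounding alone).
Whole-batch sum: Σ batch = 2143 lb; loss to ignition Σ batch·LOI = 143.4 lb; glass ÷ batch gives a yield of 93.31%.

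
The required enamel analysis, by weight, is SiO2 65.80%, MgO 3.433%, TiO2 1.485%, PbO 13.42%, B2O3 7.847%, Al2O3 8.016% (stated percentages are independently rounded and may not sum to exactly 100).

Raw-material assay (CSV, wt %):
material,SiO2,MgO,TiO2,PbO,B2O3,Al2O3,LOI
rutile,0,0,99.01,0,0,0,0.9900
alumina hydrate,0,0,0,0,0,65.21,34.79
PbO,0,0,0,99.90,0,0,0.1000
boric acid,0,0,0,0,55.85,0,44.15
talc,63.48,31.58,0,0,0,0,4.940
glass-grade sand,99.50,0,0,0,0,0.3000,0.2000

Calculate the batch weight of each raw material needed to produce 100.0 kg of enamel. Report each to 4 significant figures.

Batch per 100.0 kg enamel:
  rutile: 1.500 kg
  alumina hydrate: 12.02 kg
  PbO: 13.43 kg
  boric acid: 14.05 kg
  talc: 10.87 kg
  glass-grade sand: 59.20 kg
Total batch = 111.1 kg; LOI loss = 11.07 kg; yield = 90.03%

Working values are printed (rounded to four significant figures) when written out. Each numeric step keeps full float precision through every step; each reported result receives exactly one rounding; the derived quantities are computed at exact precision (the six compositions, net glass mass, ignition loss, the totals, the yield) from the batch weights on 100.0 kg of glass as set out in the problem or the answer.
Target oxide masses per 100.0 kg enamel:
  SiO2: 65.80% × 100.0 = 65.80 kg
  MgO: 3.433% × 100.0 = 3.433 kg
  TiO2: 1.485% × 100.0 = 1.485 kg
  PbO: 13.42% × 100.0 = 13.42 kg
  B2O3: 7.847% × 100.0 = 7.847 kg
  Al2O3: 8.016% × 100.0 = 8.016 kg
Balance tally, oxide-wise, applying the batch weights above, on the stated basis (oxide sums agree with the targets once rounding is allowed for):
  SiO2: 10.87·0.6348 + 59.20·0.9950 = 65.80 kg (target 65.80 kg)
  MgO: 10.87·0.3158 = 3.433 kg (target 3.433 kg)
  TiO2: 1.500·0.9901 = 1.485 kg (target 1.485 kg)
  PbO: 13.43·0.9990 = 13.42 kg (target 13.42 kg)
  B2O3: 14.05·0.5585 = 7.847 kg (target 7.847 kg)
  Al2O3: 12.02·0.6521 + 59.20·0.003000 = 8.016 kg (target 8.016 kg)
Mass balance on the glass: Σ batch − LOI loss = 100.0 kg (summing oxide targets gives 100.0 kg; with the basis standing at 100.0 kg — deltas are rounding alone).
Whole-batch sum: Σ batch = 111.1 kg; LOI loss = Σ batch·LOI = 11.07 kg; yield = glass ÷ total batch = 90.03%.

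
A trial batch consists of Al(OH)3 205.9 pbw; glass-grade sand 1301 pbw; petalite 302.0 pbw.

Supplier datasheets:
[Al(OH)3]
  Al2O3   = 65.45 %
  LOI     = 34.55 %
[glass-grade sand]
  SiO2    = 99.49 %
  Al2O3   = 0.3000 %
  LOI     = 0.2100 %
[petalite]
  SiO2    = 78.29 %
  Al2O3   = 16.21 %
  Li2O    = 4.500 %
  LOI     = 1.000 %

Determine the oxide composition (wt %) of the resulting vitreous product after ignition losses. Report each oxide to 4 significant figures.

Working values are printed, rounded to 4 significant figures, as written. All internal work holds exact precision at every stage. A single rounding completes each reported number. Derived quantities, which include the totals, LOI, the three compositions, the yield, net glass mass, are rebuilt in full precision, as given in the problem or the answer, using the weight values per 1732 pbw of glass.
Oxide masses out of the charge:
  SiO2: 1301·0.9949 + 302.0·0.7829 = 1531 pbw
  Al2O3: 205.9·0.6545 + 1301·0.003000 + 302.0·0.1621 = 187.6 pbw
  Li2O: 302.0·0.04500 = 13.59 pbw
LOI: 205.9·0.3455 + 1301·0.002100 + 302.0·0.01000 = 76.89 pbw
The glass mass, total less LOI, = 1809 − 76.89 = 1732 pbw (matching Σ of the oxides)
oxide / glass × 100 gives the wt %

Glass mass = 1732 pbw (batch 1809 − LOI 76.89).
Composition: SiO2 88.38%, Al2O3 10.83%, Li2O 0.7846%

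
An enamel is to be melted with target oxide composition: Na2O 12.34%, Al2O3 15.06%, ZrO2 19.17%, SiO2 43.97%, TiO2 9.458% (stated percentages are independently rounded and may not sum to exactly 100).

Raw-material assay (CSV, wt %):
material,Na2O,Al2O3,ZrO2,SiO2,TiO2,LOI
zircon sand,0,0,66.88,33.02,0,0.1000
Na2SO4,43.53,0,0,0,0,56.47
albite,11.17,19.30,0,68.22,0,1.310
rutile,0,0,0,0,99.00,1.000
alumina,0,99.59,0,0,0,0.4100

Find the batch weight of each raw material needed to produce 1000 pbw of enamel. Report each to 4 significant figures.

Batch per 1000 pbw enamel:
  zircon sand: 286.6 pbw
  Na2SO4: 153.7 pbw
  albite: 505.8 pbw
  rutile: 95.54 pbw
  alumina: 53.20 pbw
Total batch = 1095 pbw; LOI loss = 94.88 pbw; yield = 91.33%

The working math holds full precision end to end — intermediates are displayed rounded to four significant digits as written — a single rounding yields each reported figure. Derived quantities, which include yield, ignition loss, five oxide percentages, net glass mass, the totals, are computed at exact precision, as given in the problem or answer text, from the batch weights per 1000 pbw of glass.
Oxide mass targets, per 1000 pbw enamel:
  Na2O: 12.34% × 1000 = 123.4 pbw
  Al2O3: 15.06% × 1000 = 150.6 pbw
  ZrO2: 19.17% × 1000 = 191.7 pbw
  SiO2: 43.97% × 1000 = 439.7 pbw
  TiO2: 9.458% × 1000 = 94.58 pbw
Sums-versus-targets review from the weights as reported, relative to the basis at hand (every target is met by its sum inside rounding margins):
  Na2O: 153.7·0.4353 + 505.8·0.1117 = 123.4 pbw (target 123.4 pbw)
  Al2O3: 505.8·0.1930 + 53.20·0.9959 = 150.6 pbw (target 150.6 pbw)
  ZrO2: 286.6·0.6688 = 191.7 pbw (target 191.7 pbw)
  SiO2: 286.6·0.3302 + 505.8·0.6822 = 439.7 pbw (target 439.7 pbw)
  TiO2: 95.54·0.9900 = 94.58 pbw (target 94.58 pbw)
Glass-mass closure: total charge less LOI = 1000 pbw (summing oxide targets gives 1000 pbw; stated basis 1000 pbw — gaps are rounding artifacts).
Batch grand total — Σ batch = 1095 pbw; ignition loss, Σ(batch × LOI) = 94.88 pbw; yield = glass ÷ total batch = 91.33%.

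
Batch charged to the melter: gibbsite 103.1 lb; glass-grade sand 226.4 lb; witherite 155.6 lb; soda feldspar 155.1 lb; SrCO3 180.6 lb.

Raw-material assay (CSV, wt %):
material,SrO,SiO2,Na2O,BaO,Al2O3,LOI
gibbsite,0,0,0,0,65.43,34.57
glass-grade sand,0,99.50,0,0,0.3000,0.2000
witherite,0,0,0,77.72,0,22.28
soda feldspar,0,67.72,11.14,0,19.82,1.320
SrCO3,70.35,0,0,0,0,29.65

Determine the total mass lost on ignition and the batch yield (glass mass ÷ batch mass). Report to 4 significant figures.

In-progress results are printed (rounded to four significant figures) on the page — all internal work carries exact precision from start to finish — every reported figure carries a single rounding — all derived quantities are rebuilt in full float precision (ignition loss, the five compositions, net glass mass, yield, the totals) from the weighed amounts per 694.4 lb of glass, as set out in the question or the answer.
LOI of each material in turn:
  gibbsite: 103.1 × 0.3457 = 35.64 lb
  glass-grade sand: 226.4 × 0.002000 = 0.4528 lb
  witherite: 155.6 × 0.2228 = 34.67 lb
  soda feldspar: 155.1 × 0.01320 = 2.047 lb
  SrCO3: 180.6 × 0.2965 = 53.55 lb
Total LOI = 126.4 lb
Glass = batch − LOI = 820.8 − 126.4 = 694.4 lb

LOI loss = 126.4 lb; glass = 694.4 lb; yield = 84.61%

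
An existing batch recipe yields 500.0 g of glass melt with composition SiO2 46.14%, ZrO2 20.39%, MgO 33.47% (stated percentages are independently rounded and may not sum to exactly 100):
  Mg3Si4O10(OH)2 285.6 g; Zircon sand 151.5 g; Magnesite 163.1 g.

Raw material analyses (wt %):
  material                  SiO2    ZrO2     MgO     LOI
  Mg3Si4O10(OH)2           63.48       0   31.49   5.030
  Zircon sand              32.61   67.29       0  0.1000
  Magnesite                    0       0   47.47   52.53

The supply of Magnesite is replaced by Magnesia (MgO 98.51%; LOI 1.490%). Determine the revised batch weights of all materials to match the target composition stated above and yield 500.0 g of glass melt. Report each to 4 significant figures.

Intermediates appear rounded to 4 significant figures; every computation runs at full precision at all times; exactly one rounding lands on each reported value — the derived quantities, including ignition loss, the three compositions, the yield, net glass mass, totals, are carried from the weighed amounts per 500.0 g of glass in full precision as written in either problem or answer.
Oxide mass targets, per 500.0 g glass melt:
  SiO2: 46.14% × 500.0 = 230.7 g
  ZrO2: 20.39% × 500.0 = 102.0 g
  MgO: 33.47% × 500.0 = 167.4 g
A balance pass over the oxides, from the weights as reported, for the quoted basis mass (sum by sum, the targets are met inside rounding margins):
  SiO2: 285.6·0.6348 + 151.5·0.3261 = 230.7 g (target 230.7 g)
  ZrO2: 151.5·0.6729 = 101.9 g (target 102.0 g)
  MgO: 285.6·0.3149 + 78.59·0.9851 = 167.4 g (target 167.4 g)
Mass balance on the glass: Σ batch − LOI loss = 500.0 g (the Σ of target masses is 500.0 g; the stated basis being 500.0 g — deltas are rounding alone).
Batch total: Σ batch = 515.7 g; Σ batch·LOI gives LOI loss = 15.69 g; yield, glass over the total, = 96.96%.

Revised batch per 500.0 g glass melt:
  Mg3Si4O10(OH)2: 285.6 g
  Zircon sand: 151.5 g
  Magnesia: 78.59 g
Total batch = 515.7 g; LOI loss = 15.69 g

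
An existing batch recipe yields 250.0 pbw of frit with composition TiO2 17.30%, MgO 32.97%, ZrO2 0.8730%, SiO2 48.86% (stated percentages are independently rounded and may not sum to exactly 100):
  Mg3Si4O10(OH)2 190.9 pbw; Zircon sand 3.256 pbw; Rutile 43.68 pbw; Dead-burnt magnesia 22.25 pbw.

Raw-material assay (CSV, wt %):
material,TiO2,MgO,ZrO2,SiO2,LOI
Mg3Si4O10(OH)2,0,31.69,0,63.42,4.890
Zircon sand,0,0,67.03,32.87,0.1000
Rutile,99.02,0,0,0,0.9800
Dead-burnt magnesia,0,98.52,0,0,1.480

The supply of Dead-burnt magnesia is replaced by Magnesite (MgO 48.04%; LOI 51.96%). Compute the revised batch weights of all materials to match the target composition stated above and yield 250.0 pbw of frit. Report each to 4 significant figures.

Revised batch per 250.0 pbw frit:
  Mg3Si4O10(OH)2: 190.9 pbw
  Zircon sand: 3.256 pbw
  Rutile: 43.68 pbw
  Magnesite: 45.64 pbw
Total batch = 283.5 pbw; LOI loss = 33.48 pbw

Mid-chain values are displayed rounded to four significant figures in the working — the working math keeps exact precision throughout; every reported result takes a single rounding — all derived quantities (the four compositions, totals, ignition loss, the yield, net glass mass) are re-derived in exact precision from the weighed amounts for 250.0 pbw of glass as set out in the problem or answer text.
Oxide mass targets, per 250.0 pbw frit:
  TiO2: 17.30% × 250.0 = 43.25 pbw
  MgO: 32.97% × 250.0 = 82.42 pbw
  ZrO2: 0.8730% × 250.0 = 2.182 pbw
  SiO2: 48.86% × 250.0 = 122.2 pbw
Checking each oxide sum working from each reported weight, versus the basis set out (each sum matches its target mass once rounding is allowed for):
  TiO2: 43.68·0.9902 = 43.25 pbw (target 43.25 pbw)
  MgO: 190.9·0.3169 + 45.64·0.4804 = 82.42 pbw (target 82.42 pbw)
  ZrO2: 3.256·0.6703 = 2.182 pbw (target 2.182 pbw)
  SiO2: 190.9·0.6342 + 3.256·0.3287 = 122.1 pbw (target 122.2 pbw)
Auditing the glass mass value: total batch − LOI = 250.0 pbw (summing oxide targets gives 250.0 pbw; with the basis standing at 250.0 pbw — differing by rounding only).
Whole-batch sum: Σ batch = 283.5 pbw; the LOI term Σ batch·LOI equals 33.48 pbw; as yield: glass ÷ batch → 88.19%.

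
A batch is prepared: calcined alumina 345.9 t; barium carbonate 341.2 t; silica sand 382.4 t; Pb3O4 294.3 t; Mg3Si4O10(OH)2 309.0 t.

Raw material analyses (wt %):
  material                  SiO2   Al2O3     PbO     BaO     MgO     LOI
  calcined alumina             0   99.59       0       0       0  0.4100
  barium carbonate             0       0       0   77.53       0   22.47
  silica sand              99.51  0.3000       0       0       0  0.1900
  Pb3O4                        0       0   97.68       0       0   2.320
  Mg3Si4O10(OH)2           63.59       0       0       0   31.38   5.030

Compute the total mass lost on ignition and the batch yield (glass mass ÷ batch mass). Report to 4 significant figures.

LOI loss = 101.2 t; glass = 1572 t; yield = 93.95%

In-progress results are displayed (rounded to 4 significant digits) when written out. All internal work keeps full precision at all times; each reported result undergoes a single rounding. Derived quantities (the totals, yield, net glass mass, the five compositions, ignition loss) are recomputed using the weight values for 1572 t of glass at full precision, as written in problem or answer.
Material-by-material LOI:
  calcined alumina: 345.9 × 0.004100 = 1.418 t
  barium carbonate: 341.2 × 0.2247 = 76.67 t
  silica sand: 382.4 × 0.001900 = 0.7266 t
  Pb3O4: 294.3 × 0.02320 = 6.828 t
  Mg3Si4O10(OH)2: 309.0 × 0.05030 = 15.54 t
Total LOI = 101.2 t
Glass = batch − LOI = 1673 − 101.2 = 1572 t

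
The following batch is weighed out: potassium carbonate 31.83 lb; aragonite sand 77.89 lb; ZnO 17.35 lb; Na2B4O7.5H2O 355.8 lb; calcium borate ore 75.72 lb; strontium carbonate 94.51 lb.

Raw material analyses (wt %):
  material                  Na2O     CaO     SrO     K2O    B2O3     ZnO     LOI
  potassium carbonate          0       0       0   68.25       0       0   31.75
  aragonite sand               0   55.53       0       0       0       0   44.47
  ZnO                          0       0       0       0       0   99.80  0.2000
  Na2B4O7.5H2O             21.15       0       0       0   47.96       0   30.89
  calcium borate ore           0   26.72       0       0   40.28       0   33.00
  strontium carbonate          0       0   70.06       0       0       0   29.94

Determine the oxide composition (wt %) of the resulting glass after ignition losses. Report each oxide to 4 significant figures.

Exact precision is maintained all the way through — intermediates are shown (rounded to four significant digits) alongside each step. Exactly one rounding is applied to each reported value. The derived quantities (the yield, net glass mass, LOI, the six compositions, totals) are computed from the weighed amounts on 445.1 lb of glass in full float precision as quoted within question or answer.
Delivered oxide masses:
  Na2O: 355.8·0.2115 = 75.25 lb
  CaO: 77.89·0.5553 + 75.72·0.2672 = 63.48 lb
  SrO: 94.51·0.7006 = 66.21 lb
  K2O: 31.83·0.6825 = 21.72 lb
  B2O3: 355.8·0.4796 + 75.72·0.4028 = 201.1 lb
  ZnO: 17.35·0.9980 = 17.32 lb
LOI: 31.83·0.3175 + 77.89·0.4447 + 17.35·0.002000 + 355.8·0.3089 + 75.72·0.3300 + 94.51·0.2994 = 208.0 lb
batch − LOI leaves glass = 653.1 − 208.0 = 445.1 lb (= the summed oxide contributions)
wt % = oxide mass / glass mass × 100

Glass mass = 445.1 lb (batch 653.1 − LOI 208.0).
Composition: Na2O 16.91%, CaO 14.26%, SrO 14.88%, K2O 4.880%, B2O3 45.19%, ZnO 3.890%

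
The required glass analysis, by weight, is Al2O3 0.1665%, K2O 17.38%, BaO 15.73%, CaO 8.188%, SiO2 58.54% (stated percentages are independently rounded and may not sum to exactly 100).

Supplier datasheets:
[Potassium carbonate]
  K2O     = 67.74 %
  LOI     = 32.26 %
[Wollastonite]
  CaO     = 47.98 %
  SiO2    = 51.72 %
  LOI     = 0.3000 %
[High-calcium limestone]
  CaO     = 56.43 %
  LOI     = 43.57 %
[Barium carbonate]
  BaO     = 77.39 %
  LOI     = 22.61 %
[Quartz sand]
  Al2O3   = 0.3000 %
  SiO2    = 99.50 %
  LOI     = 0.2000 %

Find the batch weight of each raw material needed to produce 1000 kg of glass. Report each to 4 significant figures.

Every computation holds full float precision from first step to last. Rounding to four significant digits governs each mid-chain value as printed. Every reported result includes exactly one rounding; the derived quantities (yield, ignition loss, the five compositions, glass mass, the totals) are re-derived using the weight values for 1000 kg of glass at full precision, exactly as shown in the problem or answer text.
Target masses of each oxide per 1000 kg glass:
  Al2O3: 0.1665% × 1000 = 1.665 kg
  K2O: 17.38% × 1000 = 173.8 kg
  BaO: 15.73% × 1000 = 157.3 kg
  CaO: 8.188% × 1000 = 81.88 kg
  SiO2: 58.54% × 1000 = 585.4 kg
Checking each oxide sum with the batch weights as given, versus the basis set out (sum by sum, the targets are met inside rounding margins):
  Al2O3: 555.0·0.003000 = 1.665 kg (target 1.665 kg)
  K2O: 256.6·0.6774 = 173.8 kg (target 173.8 kg)
  BaO: 203.3·0.7739 = 157.3 kg (target 157.3 kg)
  CaO: 64.14·0.4798 + 90.56·0.5643 = 81.88 kg (target 81.88 kg)
  SiO2: 64.14·0.5172 + 555.0·0.9950 = 585.4 kg (target 585.4 kg)
Auditing the glass mass value: batch total minus LOI = 1000 kg (targets for the oxides total 1000 kg; against the stated basis, 1000 kg — a pure rounding effect).
Total batch = Σ batch = 1170 kg; LOI loss = Σ batch·LOI = 169.5 kg; yield, glass over the total, = 85.51%.

Batch per 1000 kg glass:
  Potassium carbonate: 256.6 kg
  Wollastonite: 64.14 kg
  High-calcium limestone: 90.56 kg
  Barium carbonate: 203.3 kg
  Quartz sand: 555.0 kg
Total batch = 1170 kg; LOI loss = 169.5 kg; yield = 85.51%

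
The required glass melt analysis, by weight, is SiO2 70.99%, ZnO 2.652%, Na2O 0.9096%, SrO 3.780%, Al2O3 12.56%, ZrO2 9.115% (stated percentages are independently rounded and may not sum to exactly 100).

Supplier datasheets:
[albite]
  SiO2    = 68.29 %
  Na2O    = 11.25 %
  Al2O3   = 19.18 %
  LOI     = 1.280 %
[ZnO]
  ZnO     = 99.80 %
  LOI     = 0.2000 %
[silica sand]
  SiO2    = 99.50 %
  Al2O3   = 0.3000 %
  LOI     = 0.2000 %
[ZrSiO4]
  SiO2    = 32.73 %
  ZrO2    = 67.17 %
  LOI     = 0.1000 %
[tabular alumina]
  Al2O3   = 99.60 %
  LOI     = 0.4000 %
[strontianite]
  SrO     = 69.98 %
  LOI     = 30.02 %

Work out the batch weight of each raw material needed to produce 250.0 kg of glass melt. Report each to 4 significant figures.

Working values are shown with 4-significant-digit rounding at each printed step; the working math carries full precision from first step to last — each reported figure is rounded only once; derived quantities, which include six oxide percentages, totals, yield, LOI, net glass mass, are re-derived at full precision, as given in problem or answer, starting from the weights at 250.0 kg of glass.
Oxide-by-oxide targets in 250.0 kg glass melt:
  SiO2: 70.99% × 250.0 = 177.5 kg
  ZnO: 2.652% × 250.0 = 6.630 kg
  Na2O: 0.9096% × 250.0 = 2.274 kg
  SrO: 3.780% × 250.0 = 9.450 kg
  Al2O3: 12.56% × 250.0 = 31.40 kg
  ZrO2: 9.115% × 250.0 = 22.79 kg
Mass-balance tally per oxide using the reported weights, at the basis given (summed amounts equal target values within answer rounding):
  SiO2: 20.21·0.6829 + 153.3·0.9950 + 33.93·0.3273 = 177.4 kg (target 177.5 kg)
  ZnO: 6.643·0.9980 = 6.630 kg (target 6.630 kg)
  Na2O: 20.21·0.1125 = 2.274 kg (target 2.274 kg)
  SrO: 13.50·0.6998 = 9.447 kg (target 9.450 kg)
  Al2O3: 20.21·0.1918 + 153.3·0.003000 + 27.17·0.9960 = 31.40 kg (target 31.40 kg)
  ZrO2: 33.93·0.6717 = 22.79 kg (target 22.79 kg)
Glass-mass bookkeeping: total charge less LOI = 250.0 kg (targets for the oxides total 250.0 kg; the stated basis being 250.0 kg — gaps are rounding artifacts).
Whole-batch sum: Σ batch = 254.8 kg; LOI loss = Σ batch·LOI = 4.774 kg; glass ÷ batch gives a yield of 98.13%.

Batch per 250.0 kg glass melt:
  albite: 20.21 kg
  ZnO: 6.643 kg
  silica sand: 153.3 kg
  ZrSiO4: 33.93 kg
  tabular alumina: 27.17 kg
  strontianite: 13.50 kg
Total batch = 254.8 kg; LOI loss = 4.774 kg; yield = 98.13%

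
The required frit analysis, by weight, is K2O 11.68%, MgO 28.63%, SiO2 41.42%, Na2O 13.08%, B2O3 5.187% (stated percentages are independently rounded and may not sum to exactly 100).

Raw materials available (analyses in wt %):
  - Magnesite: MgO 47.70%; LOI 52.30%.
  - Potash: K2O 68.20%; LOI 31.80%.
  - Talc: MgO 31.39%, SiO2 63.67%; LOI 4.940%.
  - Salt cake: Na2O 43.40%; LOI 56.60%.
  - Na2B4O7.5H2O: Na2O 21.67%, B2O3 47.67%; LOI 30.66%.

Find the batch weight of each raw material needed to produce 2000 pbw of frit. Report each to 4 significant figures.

Batch per 2000 pbw frit:
  Magnesite: 344.2 pbw
  Potash: 342.5 pbw
  Talc: 1301 pbw
  Salt cake: 494.1 pbw
  Na2B4O7.5H2O: 217.6 pbw
Total batch = 2699 pbw; LOI loss = 699.6 pbw; yield = 74.08%

Each numeric step keeps full float precision all the way through; mid-chain values are printed rounded to 4 significant digits between the steps; every reported result includes exactly one rounding; derived quantities are re-derived from the batch weights for 2000 pbw of glass at full float precision (LOI, totals, five oxide percentages, net glass mass, the yield), as quoted within the problem or answer text.
Per-oxide target masses for 2000 pbw frit:
  K2O: 11.68% × 2000 = 233.6 pbw
  MgO: 28.63% × 2000 = 572.6 pbw
  SiO2: 41.42% × 2000 = 828.4 pbw
  Na2O: 13.08% × 2000 = 261.6 pbw
  B2O3: 5.187% × 2000 = 103.7 pbw
Per-oxide balance check applying the batch weights above, versus the basis set out (summed amounts equal target values modulo rounding of the values):
  K2O: 342.5·0.6820 = 233.6 pbw (target 233.6 pbw)
  MgO: 344.2·0.4770 + 1301·0.3139 = 572.6 pbw (target 572.6 pbw)
  SiO2: 1301·0.6367 = 828.3 pbw (target 828.4 pbw)
  Na2O: 494.1·0.4340 + 217.6·0.2167 = 261.6 pbw (target 261.6 pbw)
  B2O3: 217.6·0.4767 = 103.7 pbw (target 103.7 pbw)
Glass-mass closure: batch Σ − ignition loss = 2000 pbw (the targets, summed, come to 2000 pbw; against the stated basis, 2000 pbw — a pure rounding effect).
Summing the batch: Σ batch = 2699 pbw; LOI loss = Σ batch·LOI = 699.6 pbw; glass ÷ batch gives a yield of 74.08%.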